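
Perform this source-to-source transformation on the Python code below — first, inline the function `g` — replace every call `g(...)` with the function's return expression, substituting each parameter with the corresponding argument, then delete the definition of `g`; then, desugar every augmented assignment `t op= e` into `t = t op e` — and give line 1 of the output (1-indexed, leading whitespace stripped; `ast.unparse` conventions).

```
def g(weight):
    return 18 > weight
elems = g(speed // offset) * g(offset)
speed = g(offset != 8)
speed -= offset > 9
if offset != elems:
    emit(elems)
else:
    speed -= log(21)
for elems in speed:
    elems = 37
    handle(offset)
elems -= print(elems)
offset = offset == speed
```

elems = (18 > speed // offset) * (18 > offset)

Transformed code:
elems = (18 > speed // offset) * (18 > offset)
speed = 18 > (offset != 8)
speed = speed - (offset > 9)
if offset != elems:
    emit(elems)
else:
    speed = speed - log(21)
for elems in speed:
    elems = 37
    handle(offset)
elems = elems - print(elems)
offset = offset == speed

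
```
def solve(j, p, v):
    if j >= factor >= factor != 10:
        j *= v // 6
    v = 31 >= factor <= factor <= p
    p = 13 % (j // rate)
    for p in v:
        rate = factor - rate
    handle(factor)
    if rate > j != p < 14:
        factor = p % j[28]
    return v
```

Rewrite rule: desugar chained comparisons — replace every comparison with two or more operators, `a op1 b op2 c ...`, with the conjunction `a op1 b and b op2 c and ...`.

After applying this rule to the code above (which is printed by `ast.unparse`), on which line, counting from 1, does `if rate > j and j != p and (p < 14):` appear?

9

Transformed code:
def solve(j, p, v):
    if j >= factor and factor >= factor and (factor != 10):
        j *= v // 6
    v = 31 >= factor and factor <= factor and (factor <= p)
    p = 13 % (j // rate)
    for p in v:
        rate = factor - rate
    handle(factor)
    if rate > j and j != p and (p < 14):
        factor = p % j[28]
    return v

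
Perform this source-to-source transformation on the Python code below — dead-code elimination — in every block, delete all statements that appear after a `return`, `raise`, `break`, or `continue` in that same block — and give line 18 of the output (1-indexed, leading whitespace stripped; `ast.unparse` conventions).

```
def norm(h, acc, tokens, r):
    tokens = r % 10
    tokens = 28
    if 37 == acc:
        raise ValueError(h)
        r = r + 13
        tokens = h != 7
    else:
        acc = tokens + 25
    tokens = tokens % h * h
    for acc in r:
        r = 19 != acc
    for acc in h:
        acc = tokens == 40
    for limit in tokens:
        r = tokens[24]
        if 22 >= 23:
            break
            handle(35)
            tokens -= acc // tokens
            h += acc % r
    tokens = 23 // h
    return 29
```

return 29

Transformed code:
def norm(h, acc, tokens, r):
    tokens = r % 10
    tokens = 28
    if 37 == acc:
        raise ValueError(h)
    else:
        acc = tokens + 25
    tokens = tokens % h * h
    for acc in r:
        r = 19 != acc
    for acc in h:
        acc = tokens == 40
    for limit in tokens:
        r = tokens[24]
        if 22 >= 23:
            break
    tokens = 23 // h
    return 29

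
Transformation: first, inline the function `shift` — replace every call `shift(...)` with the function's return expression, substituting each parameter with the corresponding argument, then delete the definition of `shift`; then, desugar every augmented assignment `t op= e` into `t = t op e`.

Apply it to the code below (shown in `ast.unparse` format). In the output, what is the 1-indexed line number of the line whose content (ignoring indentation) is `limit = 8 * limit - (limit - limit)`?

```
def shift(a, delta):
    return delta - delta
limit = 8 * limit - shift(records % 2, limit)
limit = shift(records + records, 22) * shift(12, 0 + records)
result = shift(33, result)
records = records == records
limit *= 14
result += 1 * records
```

Transformed code:
limit = 8 * limit - (limit - limit)
limit = (22 - 22) * (0 + records - (0 + records))
result = result - result
records = records == records
limit = limit * 14
result = result + 1 * records

1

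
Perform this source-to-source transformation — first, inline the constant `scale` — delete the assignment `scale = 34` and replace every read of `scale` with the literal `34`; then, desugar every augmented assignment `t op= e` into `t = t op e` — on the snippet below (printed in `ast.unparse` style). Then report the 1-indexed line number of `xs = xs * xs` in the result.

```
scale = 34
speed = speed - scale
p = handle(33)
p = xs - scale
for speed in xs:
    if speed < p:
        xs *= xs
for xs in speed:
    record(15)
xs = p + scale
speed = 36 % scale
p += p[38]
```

Transformed code:
speed = speed - 34
p = handle(33)
p = xs - 34
for speed in xs:
    if speed < p:
        xs = xs * xs
for xs in speed:
    record(15)
xs = p + 34
speed = 36 % 34
p = p + p[38]

6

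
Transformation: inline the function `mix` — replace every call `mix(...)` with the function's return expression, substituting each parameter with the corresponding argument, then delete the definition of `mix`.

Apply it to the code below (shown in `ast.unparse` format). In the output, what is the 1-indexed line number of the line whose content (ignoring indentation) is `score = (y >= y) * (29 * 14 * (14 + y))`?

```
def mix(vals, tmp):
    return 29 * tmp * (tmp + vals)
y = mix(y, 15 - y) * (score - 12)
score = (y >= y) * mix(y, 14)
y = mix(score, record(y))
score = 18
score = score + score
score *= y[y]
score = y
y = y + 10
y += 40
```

Transformed code:
y = 29 * (15 - y) * (15 - y + y) * (score - 12)
score = (y >= y) * (29 * 14 * (14 + y))
y = 29 * record(y) * (record(y) + score)
score = 18
score = score + score
score *= y[y]
score = y
y = y + 10
y += 40

2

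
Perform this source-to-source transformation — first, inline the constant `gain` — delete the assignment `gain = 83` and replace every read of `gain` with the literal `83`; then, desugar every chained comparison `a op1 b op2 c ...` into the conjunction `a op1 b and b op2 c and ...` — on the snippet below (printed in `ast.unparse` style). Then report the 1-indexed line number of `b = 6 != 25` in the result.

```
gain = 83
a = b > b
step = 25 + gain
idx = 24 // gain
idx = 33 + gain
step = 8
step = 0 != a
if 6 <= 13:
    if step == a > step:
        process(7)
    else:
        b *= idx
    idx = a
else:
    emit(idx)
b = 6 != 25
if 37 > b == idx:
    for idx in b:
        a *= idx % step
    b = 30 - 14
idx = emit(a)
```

Transformed code:
a = b > b
step = 25 + 83
idx = 24 // 83
idx = 33 + 83
step = 8
step = 0 != a
if 6 <= 13:
    if step == a and a > step:
        process(7)
    else:
        b *= idx
    idx = a
else:
    emit(idx)
b = 6 != 25
if 37 > b and b == idx:
    for idx in b:
        a *= idx % step
    b = 30 - 14
idx = emit(a)

15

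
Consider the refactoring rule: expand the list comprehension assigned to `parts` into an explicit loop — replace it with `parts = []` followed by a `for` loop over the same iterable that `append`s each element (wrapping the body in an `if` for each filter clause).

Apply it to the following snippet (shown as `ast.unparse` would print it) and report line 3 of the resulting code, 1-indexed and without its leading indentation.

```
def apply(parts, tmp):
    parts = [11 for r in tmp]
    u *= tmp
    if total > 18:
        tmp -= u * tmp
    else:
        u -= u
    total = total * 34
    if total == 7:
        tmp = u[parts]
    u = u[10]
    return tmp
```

for r in tmp:

Transformed code:
def apply(parts, tmp):
    parts = []
    for r in tmp:
        parts.append(11)
    u *= tmp
    if total > 18:
        tmp -= u * tmp
    else:
        u -= u
    total = total * 34
    if total == 7:
        tmp = u[parts]
    u = u[10]
    return tmp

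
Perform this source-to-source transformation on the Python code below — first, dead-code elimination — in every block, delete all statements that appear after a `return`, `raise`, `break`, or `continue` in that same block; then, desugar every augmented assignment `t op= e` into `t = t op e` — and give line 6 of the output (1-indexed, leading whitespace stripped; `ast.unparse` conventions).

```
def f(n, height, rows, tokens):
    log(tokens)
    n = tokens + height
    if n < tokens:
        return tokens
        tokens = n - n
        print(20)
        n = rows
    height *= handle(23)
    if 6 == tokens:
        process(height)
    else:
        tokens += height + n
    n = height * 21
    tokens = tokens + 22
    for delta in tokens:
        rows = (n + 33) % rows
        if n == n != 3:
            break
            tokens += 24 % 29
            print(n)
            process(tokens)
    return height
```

Transformed code:
def f(n, height, rows, tokens):
    log(tokens)
    n = tokens + height
    if n < tokens:
        return tokens
    height = height * handle(23)
    if 6 == tokens:
        process(height)
    else:
        tokens = tokens + (height + n)
    n = height * 21
    tokens = tokens + 22
    for delta in tokens:
        rows = (n + 33) % rows
        if n == n != 3:
            break
    return height

height = height * handle(23)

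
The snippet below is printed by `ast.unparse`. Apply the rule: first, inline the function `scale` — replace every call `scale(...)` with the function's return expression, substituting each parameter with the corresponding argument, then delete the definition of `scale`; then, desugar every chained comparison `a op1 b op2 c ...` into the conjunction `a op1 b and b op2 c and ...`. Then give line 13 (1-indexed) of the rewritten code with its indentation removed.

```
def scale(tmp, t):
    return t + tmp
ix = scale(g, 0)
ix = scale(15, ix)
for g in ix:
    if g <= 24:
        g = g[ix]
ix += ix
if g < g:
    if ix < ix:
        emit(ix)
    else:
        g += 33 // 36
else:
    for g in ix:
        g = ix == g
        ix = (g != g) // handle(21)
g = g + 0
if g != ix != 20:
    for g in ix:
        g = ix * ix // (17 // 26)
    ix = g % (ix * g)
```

for g in ix:

Transformed code:
ix = 0 + g
ix = ix + 15
for g in ix:
    if g <= 24:
        g = g[ix]
ix += ix
if g < g:
    if ix < ix:
        emit(ix)
    else:
        g += 33 // 36
else:
    for g in ix:
        g = ix == g
        ix = (g != g) // handle(21)
g = g + 0
if g != ix and ix != 20:
    for g in ix:
        g = ix * ix // (17 // 26)
    ix = g % (ix * g)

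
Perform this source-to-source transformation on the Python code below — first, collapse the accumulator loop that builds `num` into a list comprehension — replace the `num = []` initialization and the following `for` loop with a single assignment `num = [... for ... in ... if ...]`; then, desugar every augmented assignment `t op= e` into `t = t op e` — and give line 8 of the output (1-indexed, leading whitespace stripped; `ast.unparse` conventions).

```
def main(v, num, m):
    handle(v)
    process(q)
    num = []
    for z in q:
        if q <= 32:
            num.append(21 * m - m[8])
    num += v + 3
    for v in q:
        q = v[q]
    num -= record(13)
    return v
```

Transformed code:
def main(v, num, m):
    handle(v)
    process(q)
    num = [21 * m - m[8] for z in q if q <= 32]
    num = num + (v + 3)
    for v in q:
        q = v[q]
    num = num - record(13)
    return v

num = num - record(13)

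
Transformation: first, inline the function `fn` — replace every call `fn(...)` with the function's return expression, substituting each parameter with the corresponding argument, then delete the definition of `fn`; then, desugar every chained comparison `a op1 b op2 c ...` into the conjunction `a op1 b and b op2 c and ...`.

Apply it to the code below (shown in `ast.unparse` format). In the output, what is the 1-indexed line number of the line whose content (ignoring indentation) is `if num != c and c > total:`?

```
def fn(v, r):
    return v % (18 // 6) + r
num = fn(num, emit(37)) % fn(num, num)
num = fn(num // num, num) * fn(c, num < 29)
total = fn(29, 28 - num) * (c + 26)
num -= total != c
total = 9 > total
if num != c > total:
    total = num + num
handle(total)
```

6

Transformed code:
num = (num % (18 // 6) + emit(37)) % (num % (18 // 6) + num)
num = (num // num % (18 // 6) + num) * (c % (18 // 6) + (num < 29))
total = (29 % (18 // 6) + (28 - num)) * (c + 26)
num -= total != c
total = 9 > total
if num != c and c > total:
    total = num + num
handle(total)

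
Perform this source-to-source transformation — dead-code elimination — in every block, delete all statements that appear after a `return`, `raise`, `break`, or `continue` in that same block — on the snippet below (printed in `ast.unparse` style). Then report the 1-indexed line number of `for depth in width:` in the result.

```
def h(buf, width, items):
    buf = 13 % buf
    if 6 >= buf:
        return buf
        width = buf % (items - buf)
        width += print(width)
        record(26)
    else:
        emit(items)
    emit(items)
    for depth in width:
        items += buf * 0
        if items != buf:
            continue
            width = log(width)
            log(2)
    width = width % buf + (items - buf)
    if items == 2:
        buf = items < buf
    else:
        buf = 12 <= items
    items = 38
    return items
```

8

Transformed code:
def h(buf, width, items):
    buf = 13 % buf
    if 6 >= buf:
        return buf
    else:
        emit(items)
    emit(items)
    for depth in width:
        items += buf * 0
        if items != buf:
            continue
    width = width % buf + (items - buf)
    if items == 2:
        buf = items < buf
    else:
        buf = 12 <= items
    items = 38
    return items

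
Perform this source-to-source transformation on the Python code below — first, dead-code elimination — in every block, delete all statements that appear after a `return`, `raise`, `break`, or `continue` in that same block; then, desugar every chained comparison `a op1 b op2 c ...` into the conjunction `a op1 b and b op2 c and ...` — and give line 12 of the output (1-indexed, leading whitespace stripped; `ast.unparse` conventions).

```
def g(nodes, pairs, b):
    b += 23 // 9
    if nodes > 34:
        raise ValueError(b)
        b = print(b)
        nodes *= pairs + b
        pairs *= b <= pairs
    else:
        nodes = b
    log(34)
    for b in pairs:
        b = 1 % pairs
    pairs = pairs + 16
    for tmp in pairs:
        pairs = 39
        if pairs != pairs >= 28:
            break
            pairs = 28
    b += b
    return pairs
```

pairs = 39

Transformed code:
def g(nodes, pairs, b):
    b += 23 // 9
    if nodes > 34:
        raise ValueError(b)
    else:
        nodes = b
    log(34)
    for b in pairs:
        b = 1 % pairs
    pairs = pairs + 16
    for tmp in pairs:
        pairs = 39
        if pairs != pairs and pairs >= 28:
            break
    b += b
    return pairs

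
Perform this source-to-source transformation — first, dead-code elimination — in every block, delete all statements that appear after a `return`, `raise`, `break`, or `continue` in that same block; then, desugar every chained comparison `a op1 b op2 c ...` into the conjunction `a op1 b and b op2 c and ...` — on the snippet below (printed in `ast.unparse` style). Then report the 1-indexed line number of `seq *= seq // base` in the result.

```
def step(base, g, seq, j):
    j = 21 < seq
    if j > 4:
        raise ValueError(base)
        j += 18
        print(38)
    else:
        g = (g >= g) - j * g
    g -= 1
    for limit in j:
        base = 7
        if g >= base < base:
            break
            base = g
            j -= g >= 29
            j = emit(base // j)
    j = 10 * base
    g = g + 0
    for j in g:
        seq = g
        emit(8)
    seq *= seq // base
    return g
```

Transformed code:
def step(base, g, seq, j):
    j = 21 < seq
    if j > 4:
        raise ValueError(base)
    else:
        g = (g >= g) - j * g
    g -= 1
    for limit in j:
        base = 7
        if g >= base and base < base:
            break
    j = 10 * base
    g = g + 0
    for j in g:
        seq = g
        emit(8)
    seq *= seq // base
    return g

17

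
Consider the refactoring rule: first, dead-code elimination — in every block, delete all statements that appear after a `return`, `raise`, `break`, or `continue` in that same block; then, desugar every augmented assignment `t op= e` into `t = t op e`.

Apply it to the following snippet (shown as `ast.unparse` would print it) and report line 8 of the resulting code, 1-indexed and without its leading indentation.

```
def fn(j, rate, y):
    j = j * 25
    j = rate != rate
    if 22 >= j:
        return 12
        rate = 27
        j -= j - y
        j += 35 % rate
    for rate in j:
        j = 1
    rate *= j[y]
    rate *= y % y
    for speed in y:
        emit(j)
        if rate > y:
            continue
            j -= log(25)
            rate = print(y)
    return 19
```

Transformed code:
def fn(j, rate, y):
    j = j * 25
    j = rate != rate
    if 22 >= j:
        return 12
    for rate in j:
        j = 1
    rate = rate * j[y]
    rate = rate * (y % y)
    for speed in y:
        emit(j)
        if rate > y:
            continue
    return 19

rate = rate * j[y]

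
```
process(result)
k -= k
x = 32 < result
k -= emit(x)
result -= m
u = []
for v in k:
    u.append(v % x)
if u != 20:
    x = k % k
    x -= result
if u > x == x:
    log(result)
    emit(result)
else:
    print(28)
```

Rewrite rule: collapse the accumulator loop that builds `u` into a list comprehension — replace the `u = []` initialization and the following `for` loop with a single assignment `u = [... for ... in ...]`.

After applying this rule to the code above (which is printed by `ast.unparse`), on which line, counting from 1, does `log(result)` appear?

11

Transformed code:
process(result)
k -= k
x = 32 < result
k -= emit(x)
result -= m
u = [v % x for v in k]
if u != 20:
    x = k % k
    x -= result
if u > x == x:
    log(result)
    emit(result)
else:
    print(28)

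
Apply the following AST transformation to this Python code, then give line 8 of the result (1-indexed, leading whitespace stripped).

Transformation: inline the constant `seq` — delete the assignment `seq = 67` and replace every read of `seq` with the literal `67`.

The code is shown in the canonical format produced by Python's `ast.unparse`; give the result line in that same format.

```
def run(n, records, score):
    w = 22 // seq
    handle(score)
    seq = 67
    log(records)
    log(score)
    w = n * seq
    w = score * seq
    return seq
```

Transformed code:
def run(n, records, score):
    w = 22 // 67
    handle(score)
    log(records)
    log(score)
    w = n * 67
    w = score * 67
    return 67

return 67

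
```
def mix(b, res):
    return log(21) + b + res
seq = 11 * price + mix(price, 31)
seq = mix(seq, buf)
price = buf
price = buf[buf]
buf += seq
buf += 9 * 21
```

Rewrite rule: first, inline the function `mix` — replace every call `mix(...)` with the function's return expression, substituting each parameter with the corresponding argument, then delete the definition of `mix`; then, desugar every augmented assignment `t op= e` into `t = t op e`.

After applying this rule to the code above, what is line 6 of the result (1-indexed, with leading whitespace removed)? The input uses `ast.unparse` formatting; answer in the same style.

buf = buf + 9 * 21

Transformed code:
seq = 11 * price + (log(21) + price + 31)
seq = log(21) + seq + buf
price = buf
price = buf[buf]
buf = buf + seq
buf = buf + 9 * 21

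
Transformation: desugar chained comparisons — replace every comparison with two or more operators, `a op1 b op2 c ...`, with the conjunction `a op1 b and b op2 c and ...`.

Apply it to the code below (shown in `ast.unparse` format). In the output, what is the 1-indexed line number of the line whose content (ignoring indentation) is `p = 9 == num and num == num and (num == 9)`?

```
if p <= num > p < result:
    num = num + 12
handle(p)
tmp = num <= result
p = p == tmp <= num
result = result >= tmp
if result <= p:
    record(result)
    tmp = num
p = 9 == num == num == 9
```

Transformed code:
if p <= num and num > p and (p < result):
    num = num + 12
handle(p)
tmp = num <= result
p = p == tmp and tmp <= num
result = result >= tmp
if result <= p:
    record(result)
    tmp = num
p = 9 == num and num == num and (num == 9)

10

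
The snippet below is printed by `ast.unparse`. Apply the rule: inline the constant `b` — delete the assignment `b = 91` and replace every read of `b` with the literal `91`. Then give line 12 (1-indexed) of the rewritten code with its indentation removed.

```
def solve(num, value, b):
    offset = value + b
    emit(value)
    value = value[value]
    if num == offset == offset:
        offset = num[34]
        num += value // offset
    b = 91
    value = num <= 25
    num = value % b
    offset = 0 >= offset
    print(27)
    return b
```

Transformed code:
def solve(num, value, b):
    offset = value + 91
    emit(value)
    value = value[value]
    if num == offset == offset:
        offset = num[34]
        num += value // offset
    value = num <= 25
    num = value % 91
    offset = 0 >= offset
    print(27)
    return 91

return 91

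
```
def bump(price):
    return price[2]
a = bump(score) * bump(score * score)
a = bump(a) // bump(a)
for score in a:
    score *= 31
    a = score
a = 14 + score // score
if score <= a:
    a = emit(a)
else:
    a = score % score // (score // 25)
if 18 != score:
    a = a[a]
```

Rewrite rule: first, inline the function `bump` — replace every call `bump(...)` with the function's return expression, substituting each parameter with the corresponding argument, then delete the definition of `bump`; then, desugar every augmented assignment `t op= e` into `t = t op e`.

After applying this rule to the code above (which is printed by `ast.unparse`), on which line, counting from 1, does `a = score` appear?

Transformed code:
a = score[2] * (score * score)[2]
a = a[2] // a[2]
for score in a:
    score = score * 31
    a = score
a = 14 + score // score
if score <= a:
    a = emit(a)
else:
    a = score % score // (score // 25)
if 18 != score:
    a = a[a]

5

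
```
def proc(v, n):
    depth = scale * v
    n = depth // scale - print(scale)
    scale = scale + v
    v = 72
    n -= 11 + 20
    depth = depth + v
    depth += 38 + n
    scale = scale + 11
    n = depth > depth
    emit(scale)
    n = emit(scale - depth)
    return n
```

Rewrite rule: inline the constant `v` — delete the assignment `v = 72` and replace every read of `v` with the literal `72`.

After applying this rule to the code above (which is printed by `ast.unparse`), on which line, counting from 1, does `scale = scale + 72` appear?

4

Transformed code:
def proc(v, n):
    depth = scale * 72
    n = depth // scale - print(scale)
    scale = scale + 72
    n -= 11 + 20
    depth = depth + 72
    depth += 38 + n
    scale = scale + 11
    n = depth > depth
    emit(scale)
    n = emit(scale - depth)
    return n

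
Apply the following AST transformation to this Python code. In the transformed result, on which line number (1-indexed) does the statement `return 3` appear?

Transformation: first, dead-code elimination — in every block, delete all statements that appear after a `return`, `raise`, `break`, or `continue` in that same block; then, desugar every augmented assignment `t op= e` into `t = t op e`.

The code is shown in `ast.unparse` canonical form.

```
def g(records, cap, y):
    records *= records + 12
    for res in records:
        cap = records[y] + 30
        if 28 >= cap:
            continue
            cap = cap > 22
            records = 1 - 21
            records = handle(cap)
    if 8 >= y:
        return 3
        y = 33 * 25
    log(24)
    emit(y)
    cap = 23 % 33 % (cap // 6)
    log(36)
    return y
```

Transformed code:
def g(records, cap, y):
    records = records * (records + 12)
    for res in records:
        cap = records[y] + 30
        if 28 >= cap:
            continue
    if 8 >= y:
        return 3
    log(24)
    emit(y)
    cap = 23 % 33 % (cap // 6)
    log(36)
    return y

8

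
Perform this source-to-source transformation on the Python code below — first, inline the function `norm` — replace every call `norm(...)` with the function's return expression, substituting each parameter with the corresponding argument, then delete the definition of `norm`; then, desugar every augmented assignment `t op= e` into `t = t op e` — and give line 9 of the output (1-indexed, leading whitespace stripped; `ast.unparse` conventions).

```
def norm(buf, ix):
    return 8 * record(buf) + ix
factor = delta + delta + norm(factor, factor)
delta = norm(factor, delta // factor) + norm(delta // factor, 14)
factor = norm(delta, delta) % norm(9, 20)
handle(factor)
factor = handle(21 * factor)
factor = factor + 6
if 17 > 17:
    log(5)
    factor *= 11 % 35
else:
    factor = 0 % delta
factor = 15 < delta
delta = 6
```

factor = factor * (11 % 35)

Transformed code:
factor = delta + delta + (8 * record(factor) + factor)
delta = 8 * record(factor) + delta // factor + (8 * record(delta // factor) + 14)
factor = (8 * record(delta) + delta) % (8 * record(9) + 20)
handle(factor)
factor = handle(21 * factor)
factor = factor + 6
if 17 > 17:
    log(5)
    factor = factor * (11 % 35)
else:
    factor = 0 % delta
factor = 15 < delta
delta = 6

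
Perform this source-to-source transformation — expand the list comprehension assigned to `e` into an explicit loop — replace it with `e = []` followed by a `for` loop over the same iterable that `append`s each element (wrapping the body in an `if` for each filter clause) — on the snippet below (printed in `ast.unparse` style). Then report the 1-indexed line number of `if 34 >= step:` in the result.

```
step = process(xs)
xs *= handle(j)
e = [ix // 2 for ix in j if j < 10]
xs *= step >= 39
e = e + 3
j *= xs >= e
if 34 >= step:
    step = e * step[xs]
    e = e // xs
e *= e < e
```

Transformed code:
step = process(xs)
xs *= handle(j)
e = []
for ix in j:
    if j < 10:
        e.append(ix // 2)
xs *= step >= 39
e = e + 3
j *= xs >= e
if 34 >= step:
    step = e * step[xs]
    e = e // xs
e *= e < e

10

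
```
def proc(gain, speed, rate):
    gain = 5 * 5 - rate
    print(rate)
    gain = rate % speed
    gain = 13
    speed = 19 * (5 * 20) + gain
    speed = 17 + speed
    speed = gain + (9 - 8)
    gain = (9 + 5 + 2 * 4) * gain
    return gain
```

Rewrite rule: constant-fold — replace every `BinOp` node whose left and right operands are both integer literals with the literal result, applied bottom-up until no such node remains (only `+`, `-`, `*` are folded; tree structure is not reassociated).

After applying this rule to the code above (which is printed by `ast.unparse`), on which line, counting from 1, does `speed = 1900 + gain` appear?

Transformed code:
def proc(gain, speed, rate):
    gain = 25 - rate
    print(rate)
    gain = rate % speed
    gain = 13
    speed = 1900 + gain
    speed = 17 + speed
    speed = gain + 1
    gain = 22 * gain
    return gain

6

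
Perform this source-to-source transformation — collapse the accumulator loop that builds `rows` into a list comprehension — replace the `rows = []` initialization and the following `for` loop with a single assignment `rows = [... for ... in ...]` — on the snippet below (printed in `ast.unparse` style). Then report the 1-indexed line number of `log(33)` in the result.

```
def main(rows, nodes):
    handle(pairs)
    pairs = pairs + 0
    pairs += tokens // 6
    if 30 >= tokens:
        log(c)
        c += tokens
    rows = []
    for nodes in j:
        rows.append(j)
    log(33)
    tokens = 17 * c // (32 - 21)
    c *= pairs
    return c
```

9

Transformed code:
def main(rows, nodes):
    handle(pairs)
    pairs = pairs + 0
    pairs += tokens // 6
    if 30 >= tokens:
        log(c)
        c += tokens
    rows = [j for nodes in j]
    log(33)
    tokens = 17 * c // (32 - 21)
    c *= pairs
    return c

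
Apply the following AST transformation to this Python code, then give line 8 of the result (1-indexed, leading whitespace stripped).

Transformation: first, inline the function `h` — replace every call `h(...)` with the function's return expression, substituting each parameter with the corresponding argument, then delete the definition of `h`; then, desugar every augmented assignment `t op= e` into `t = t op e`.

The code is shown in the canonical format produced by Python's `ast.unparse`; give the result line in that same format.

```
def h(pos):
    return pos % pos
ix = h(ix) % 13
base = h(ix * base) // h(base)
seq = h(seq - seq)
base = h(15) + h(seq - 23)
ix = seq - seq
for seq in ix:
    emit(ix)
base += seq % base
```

Transformed code:
ix = ix % ix % 13
base = ix * base % (ix * base) // (base % base)
seq = (seq - seq) % (seq - seq)
base = 15 % 15 + (seq - 23) % (seq - 23)
ix = seq - seq
for seq in ix:
    emit(ix)
base = base + seq % base

base = base + seq % base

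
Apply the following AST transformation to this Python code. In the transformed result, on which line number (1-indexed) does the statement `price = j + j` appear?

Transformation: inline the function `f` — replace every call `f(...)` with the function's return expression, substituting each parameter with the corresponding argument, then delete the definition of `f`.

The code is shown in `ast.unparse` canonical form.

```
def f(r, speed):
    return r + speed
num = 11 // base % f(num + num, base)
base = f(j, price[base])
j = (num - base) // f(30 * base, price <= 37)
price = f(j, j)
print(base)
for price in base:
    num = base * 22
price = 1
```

Transformed code:
num = 11 // base % (num + num + base)
base = j + price[base]
j = (num - base) // (30 * base + (price <= 37))
price = j + j
print(base)
for price in base:
    num = base * 22
price = 1

4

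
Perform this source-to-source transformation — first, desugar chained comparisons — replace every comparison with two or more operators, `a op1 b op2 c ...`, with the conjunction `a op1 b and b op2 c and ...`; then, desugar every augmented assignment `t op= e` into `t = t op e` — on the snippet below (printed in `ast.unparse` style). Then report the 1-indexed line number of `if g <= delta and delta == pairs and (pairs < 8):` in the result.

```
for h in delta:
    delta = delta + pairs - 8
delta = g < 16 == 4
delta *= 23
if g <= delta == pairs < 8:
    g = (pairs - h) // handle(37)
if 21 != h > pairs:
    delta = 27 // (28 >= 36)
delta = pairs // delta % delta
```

5

Transformed code:
for h in delta:
    delta = delta + pairs - 8
delta = g < 16 and 16 == 4
delta = delta * 23
if g <= delta and delta == pairs and (pairs < 8):
    g = (pairs - h) // handle(37)
if 21 != h and h > pairs:
    delta = 27 // (28 >= 36)
delta = pairs // delta % delta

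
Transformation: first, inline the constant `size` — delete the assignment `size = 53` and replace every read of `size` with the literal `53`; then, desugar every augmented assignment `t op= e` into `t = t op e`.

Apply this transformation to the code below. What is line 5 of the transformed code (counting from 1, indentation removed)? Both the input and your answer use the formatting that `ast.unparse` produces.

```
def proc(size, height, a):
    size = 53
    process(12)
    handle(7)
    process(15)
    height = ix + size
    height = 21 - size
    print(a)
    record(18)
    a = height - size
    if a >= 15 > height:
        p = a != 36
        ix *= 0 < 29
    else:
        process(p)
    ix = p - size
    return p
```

Transformed code:
def proc(size, height, a):
    process(12)
    handle(7)
    process(15)
    height = ix + 53
    height = 21 - 53
    print(a)
    record(18)
    a = height - 53
    if a >= 15 > height:
        p = a != 36
        ix = ix * (0 < 29)
    else:
        process(p)
    ix = p - 53
    return p

height = ix + 53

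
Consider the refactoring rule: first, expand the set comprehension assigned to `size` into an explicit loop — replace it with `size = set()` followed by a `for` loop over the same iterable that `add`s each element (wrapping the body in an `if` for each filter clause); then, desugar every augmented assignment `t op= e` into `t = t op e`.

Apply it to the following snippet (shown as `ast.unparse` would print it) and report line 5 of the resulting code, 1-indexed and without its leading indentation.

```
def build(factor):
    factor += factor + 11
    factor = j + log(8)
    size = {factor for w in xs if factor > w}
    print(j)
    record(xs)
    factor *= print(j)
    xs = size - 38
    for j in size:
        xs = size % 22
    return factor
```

for w in xs:

Transformed code:
def build(factor):
    factor = factor + (factor + 11)
    factor = j + log(8)
    size = set()
    for w in xs:
        if factor > w:
            size.add(factor)
    print(j)
    record(xs)
    factor = factor * print(j)
    xs = size - 38
    for j in size:
        xs = size % 22
    return factor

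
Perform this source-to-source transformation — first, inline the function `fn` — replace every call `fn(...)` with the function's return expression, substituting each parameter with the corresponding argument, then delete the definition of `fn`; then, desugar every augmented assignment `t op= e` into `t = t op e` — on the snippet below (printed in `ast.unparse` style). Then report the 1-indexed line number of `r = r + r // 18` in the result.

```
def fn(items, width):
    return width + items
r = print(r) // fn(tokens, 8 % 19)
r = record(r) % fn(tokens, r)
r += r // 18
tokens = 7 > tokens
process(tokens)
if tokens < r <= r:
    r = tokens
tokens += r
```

Transformed code:
r = print(r) // (8 % 19 + tokens)
r = record(r) % (r + tokens)
r = r + r // 18
tokens = 7 > tokens
process(tokens)
if tokens < r <= r:
    r = tokens
tokens = tokens + r

3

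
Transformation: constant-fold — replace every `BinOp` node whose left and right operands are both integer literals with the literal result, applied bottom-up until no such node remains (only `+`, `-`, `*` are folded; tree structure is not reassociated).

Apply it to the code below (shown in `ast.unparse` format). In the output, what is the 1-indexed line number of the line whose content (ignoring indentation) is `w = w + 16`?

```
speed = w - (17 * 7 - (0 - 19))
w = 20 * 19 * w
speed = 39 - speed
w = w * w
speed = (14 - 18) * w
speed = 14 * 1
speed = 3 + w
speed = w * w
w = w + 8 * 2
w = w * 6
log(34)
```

Transformed code:
speed = w - 138
w = 380 * w
speed = 39 - speed
w = w * w
speed = -4 * w
speed = 14
speed = 3 + w
speed = w * w
w = w + 16
w = w * 6
log(34)

9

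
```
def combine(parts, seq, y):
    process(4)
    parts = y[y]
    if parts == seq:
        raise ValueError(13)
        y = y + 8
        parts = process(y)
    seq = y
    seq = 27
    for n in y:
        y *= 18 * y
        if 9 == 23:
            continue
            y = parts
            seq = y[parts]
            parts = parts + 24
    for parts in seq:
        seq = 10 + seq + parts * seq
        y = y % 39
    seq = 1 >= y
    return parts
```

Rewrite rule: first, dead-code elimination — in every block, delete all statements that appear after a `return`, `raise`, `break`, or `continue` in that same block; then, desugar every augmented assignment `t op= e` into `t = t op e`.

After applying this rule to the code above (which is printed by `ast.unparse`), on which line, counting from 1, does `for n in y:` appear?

8

Transformed code:
def combine(parts, seq, y):
    process(4)
    parts = y[y]
    if parts == seq:
        raise ValueError(13)
    seq = y
    seq = 27
    for n in y:
        y = y * (18 * y)
        if 9 == 23:
            continue
    for parts in seq:
        seq = 10 + seq + parts * seq
        y = y % 39
    seq = 1 >= y
    return parts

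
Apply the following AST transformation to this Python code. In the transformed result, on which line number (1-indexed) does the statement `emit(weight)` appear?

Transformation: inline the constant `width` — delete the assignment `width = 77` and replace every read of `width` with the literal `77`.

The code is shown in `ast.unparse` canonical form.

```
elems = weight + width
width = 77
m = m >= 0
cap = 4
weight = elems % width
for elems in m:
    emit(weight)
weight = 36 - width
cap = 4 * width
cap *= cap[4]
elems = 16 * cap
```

6

Transformed code:
elems = weight + 77
m = m >= 0
cap = 4
weight = elems % 77
for elems in m:
    emit(weight)
weight = 36 - 77
cap = 4 * 77
cap *= cap[4]
elems = 16 * cap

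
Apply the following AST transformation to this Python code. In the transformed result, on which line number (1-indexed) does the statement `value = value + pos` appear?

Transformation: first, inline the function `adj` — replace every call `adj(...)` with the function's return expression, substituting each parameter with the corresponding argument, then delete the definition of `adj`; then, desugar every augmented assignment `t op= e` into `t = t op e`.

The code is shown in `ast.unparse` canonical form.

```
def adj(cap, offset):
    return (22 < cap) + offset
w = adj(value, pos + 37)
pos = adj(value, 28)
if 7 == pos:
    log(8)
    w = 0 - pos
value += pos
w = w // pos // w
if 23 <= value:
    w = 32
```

Transformed code:
w = (22 < value) + (pos + 37)
pos = (22 < value) + 28
if 7 == pos:
    log(8)
    w = 0 - pos
value = value + pos
w = w // pos // w
if 23 <= value:
    w = 32

6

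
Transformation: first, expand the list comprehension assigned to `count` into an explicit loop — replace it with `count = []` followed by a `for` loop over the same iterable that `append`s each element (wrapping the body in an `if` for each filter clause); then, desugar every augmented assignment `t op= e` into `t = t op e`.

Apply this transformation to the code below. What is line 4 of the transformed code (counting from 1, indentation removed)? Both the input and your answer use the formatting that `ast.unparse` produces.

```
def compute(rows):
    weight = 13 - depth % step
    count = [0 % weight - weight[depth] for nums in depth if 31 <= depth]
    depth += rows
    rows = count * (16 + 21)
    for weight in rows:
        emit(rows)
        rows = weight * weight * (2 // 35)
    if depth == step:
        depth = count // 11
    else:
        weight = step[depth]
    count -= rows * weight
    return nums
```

for nums in depth:

Transformed code:
def compute(rows):
    weight = 13 - depth % step
    count = []
    for nums in depth:
        if 31 <= depth:
            count.append(0 % weight - weight[depth])
    depth = depth + rows
    rows = count * (16 + 21)
    for weight in rows:
        emit(rows)
        rows = weight * weight * (2 // 35)
    if depth == step:
        depth = count // 11
    else:
        weight = step[depth]
    count = count - rows * weight
    return nums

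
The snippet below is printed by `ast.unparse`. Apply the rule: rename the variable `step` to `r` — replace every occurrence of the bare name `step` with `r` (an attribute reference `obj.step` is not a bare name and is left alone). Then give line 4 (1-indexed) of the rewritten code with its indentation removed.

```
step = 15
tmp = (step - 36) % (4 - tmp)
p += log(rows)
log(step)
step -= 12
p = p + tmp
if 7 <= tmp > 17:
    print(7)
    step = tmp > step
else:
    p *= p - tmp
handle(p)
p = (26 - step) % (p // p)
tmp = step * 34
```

log(r)

Transformed code:
r = 15
tmp = (r - 36) % (4 - tmp)
p += log(rows)
log(r)
r -= 12
p = p + tmp
if 7 <= tmp > 17:
    print(7)
    r = tmp > r
else:
    p *= p - tmp
handle(p)
p = (26 - r) % (p // p)
tmp = r * 34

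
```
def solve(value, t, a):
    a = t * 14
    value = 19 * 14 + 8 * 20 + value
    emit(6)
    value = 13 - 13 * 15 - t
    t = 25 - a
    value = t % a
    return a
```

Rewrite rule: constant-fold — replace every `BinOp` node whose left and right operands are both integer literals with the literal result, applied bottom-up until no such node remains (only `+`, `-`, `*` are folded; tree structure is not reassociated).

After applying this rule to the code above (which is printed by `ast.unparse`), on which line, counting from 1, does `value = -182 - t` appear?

5

Transformed code:
def solve(value, t, a):
    a = t * 14
    value = 426 + value
    emit(6)
    value = -182 - t
    t = 25 - a
    value = t % a
    return a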